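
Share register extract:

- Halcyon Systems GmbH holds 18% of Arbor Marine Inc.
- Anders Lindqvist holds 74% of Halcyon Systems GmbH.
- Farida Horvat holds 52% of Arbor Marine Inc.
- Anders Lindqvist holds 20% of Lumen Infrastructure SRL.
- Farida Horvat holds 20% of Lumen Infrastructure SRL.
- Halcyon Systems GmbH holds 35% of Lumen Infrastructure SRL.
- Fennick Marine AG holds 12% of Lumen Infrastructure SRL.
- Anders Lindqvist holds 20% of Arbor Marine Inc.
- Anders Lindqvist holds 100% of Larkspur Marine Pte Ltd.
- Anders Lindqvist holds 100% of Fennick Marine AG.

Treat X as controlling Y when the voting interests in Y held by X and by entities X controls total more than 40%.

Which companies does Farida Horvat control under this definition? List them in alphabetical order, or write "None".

Arbor Marine Inc

Farida holds 52% of Arbor, so Farida controls Arbor.
No other company's threshold is met.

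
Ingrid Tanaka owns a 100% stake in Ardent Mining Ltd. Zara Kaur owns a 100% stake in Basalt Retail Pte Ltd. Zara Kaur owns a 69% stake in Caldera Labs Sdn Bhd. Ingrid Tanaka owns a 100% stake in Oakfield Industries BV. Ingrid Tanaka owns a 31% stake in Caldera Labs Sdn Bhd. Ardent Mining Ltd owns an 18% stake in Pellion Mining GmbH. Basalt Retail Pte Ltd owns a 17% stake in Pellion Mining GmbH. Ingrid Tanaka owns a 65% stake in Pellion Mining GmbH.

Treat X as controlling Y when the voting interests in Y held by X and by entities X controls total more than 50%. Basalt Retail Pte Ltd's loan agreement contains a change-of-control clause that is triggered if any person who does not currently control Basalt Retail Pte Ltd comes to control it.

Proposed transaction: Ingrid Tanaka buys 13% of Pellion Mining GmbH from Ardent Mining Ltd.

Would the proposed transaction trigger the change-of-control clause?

The purchase adds only to Ingrid's holdings (Ardent's stake shrinks), so Ingrid is the only person who could newly come to control Basalt.
Ingrid holds 100% of Ardent, so Ingrid controls Ardent.
Ingrid and Ardent together hold 65% + 18% = 83% of Pellion, so Ingrid controls Pellion.
Ingrid holds 100% of Oakfield, so Ingrid controls Oakfield.
Neither Ingrid nor any entity Ingrid controls holds any voting interest in Basalt.
So before the transaction, Ingrid does not control Basalt.
After the purchase, Ingrid's direct stake in Pellion rises to 65% + 13% = 78%, and Ardent's stake falls to 5%.
Ingrid and Ardent together hold 78% + 5% = 83% of Pellion, so Ingrid controls Pellion.
After the transaction, neither Ingrid nor any entity Ingrid controls holds a voting interest in Basalt, so Ingrid still does not control it.
No new person acquires control, so the clause is not triggered.

No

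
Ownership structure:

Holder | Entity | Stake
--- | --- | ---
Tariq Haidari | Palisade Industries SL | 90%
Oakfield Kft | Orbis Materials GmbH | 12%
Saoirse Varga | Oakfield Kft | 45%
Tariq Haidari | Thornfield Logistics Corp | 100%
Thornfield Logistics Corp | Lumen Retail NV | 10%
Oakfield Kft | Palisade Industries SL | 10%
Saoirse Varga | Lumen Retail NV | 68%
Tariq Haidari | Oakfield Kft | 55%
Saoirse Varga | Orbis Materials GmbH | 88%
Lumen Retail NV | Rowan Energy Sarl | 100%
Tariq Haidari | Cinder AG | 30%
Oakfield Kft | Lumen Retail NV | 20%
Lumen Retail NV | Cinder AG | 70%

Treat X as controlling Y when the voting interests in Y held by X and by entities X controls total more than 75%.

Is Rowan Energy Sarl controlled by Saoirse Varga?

Saoirse holds 88% of Orbis, so Saoirse controls Orbis.
Neither Saoirse nor any entity Saoirse controls holds any voting interest in Rowan.
So Saoirse does not control Rowan.

No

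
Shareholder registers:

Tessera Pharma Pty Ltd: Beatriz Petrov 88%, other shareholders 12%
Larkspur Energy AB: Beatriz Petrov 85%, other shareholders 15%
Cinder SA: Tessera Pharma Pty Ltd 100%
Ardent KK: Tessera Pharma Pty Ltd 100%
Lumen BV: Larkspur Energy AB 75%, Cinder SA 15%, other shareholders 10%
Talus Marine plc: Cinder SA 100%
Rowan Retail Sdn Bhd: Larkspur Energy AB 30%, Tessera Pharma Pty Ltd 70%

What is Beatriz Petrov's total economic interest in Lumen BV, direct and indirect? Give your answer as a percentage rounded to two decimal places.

76.95%

Beatriz reaches Lumen along 2 paths.
Via Larkspur: 85% × 75% = 63.75%.
Via Tessera → Cinder: 88% × 100% × 15% = 13.2%.
Total: 63.75% + 13.2% = 76.95%.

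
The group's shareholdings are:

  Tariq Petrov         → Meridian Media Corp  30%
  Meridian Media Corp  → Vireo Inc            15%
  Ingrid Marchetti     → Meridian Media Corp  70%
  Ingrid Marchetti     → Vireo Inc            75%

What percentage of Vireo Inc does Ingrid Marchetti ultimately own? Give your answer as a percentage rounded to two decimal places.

85.50%

Ingrid reaches Vireo along 2 paths.
Via Meridian: 70% × 15% = 10.5%.
Direct stake: 75% = 75%.
Total: 10.5% + 75% = 85.5%.
Rounded: 85.50%.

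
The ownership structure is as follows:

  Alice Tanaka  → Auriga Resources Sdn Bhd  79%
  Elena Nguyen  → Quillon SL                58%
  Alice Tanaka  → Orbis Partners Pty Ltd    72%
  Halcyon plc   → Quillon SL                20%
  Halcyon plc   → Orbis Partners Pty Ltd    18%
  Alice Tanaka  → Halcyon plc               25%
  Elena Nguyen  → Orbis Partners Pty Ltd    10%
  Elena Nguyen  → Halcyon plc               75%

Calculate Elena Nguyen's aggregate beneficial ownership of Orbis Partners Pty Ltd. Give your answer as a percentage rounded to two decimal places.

23.50%

Elena reaches Orbis along 2 paths.
Direct stake: 10% = 10%.
Via Halcyon: 75% × 18% = 13.5%.
Total: 10% + 13.5% = 23.5%.
Rounded: 23.50%.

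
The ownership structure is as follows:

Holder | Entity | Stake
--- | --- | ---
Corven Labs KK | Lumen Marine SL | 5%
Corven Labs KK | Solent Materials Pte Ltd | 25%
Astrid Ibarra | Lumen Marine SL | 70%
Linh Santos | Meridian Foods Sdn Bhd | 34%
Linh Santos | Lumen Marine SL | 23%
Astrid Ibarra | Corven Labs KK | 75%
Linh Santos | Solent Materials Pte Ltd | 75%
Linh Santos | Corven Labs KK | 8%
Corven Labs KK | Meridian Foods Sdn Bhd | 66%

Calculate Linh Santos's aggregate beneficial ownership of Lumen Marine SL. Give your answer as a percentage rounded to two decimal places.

Linh reaches Lumen along 2 paths.
Direct stake: 23% = 23%.
Via Corven: 8% × 5% = 0.4%.
Total: 23% + 0.4% = 23.4%.
Rounded: 23.40%.

23.40%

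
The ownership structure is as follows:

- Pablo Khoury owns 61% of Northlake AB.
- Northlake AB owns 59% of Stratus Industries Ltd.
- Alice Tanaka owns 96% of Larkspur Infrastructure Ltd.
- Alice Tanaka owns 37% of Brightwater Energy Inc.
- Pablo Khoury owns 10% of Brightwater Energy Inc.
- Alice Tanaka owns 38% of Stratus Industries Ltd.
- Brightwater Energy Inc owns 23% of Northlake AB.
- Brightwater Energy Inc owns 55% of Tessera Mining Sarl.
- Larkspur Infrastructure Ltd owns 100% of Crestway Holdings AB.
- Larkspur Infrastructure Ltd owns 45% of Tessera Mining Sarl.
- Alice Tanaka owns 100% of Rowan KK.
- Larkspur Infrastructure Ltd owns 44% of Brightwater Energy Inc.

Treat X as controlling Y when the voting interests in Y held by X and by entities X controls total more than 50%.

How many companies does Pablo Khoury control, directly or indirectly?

2

Pablo holds 61% of Northlake, so Pablo controls Northlake.
Northlake holds 59% of Stratus, so Pablo controls Stratus.
No other company's threshold is met.
Pablo controls 2 companies.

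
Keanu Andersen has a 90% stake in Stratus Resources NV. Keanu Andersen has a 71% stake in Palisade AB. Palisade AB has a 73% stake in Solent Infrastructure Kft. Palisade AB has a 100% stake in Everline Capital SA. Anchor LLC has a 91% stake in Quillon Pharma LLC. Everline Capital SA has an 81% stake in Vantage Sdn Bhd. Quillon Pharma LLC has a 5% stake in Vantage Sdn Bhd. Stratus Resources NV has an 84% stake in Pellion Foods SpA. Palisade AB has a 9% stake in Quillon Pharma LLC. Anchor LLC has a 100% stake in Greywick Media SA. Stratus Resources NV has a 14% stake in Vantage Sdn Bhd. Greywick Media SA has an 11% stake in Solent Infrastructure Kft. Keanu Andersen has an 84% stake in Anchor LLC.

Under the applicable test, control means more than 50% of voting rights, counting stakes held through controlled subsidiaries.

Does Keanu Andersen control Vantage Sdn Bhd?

Yes

Keanu holds 71% of Palisade, so Keanu controls Palisade.
Palisade holds 100% of Everline, so Keanu controls Everline.
Keanu holds 90% of Stratus, so Keanu controls Stratus.
Keanu holds 84% of Anchor, so Keanu controls Anchor.
Palisade and Anchor together hold 9% + 91% = 100% of Quillon, so Keanu controls Quillon.
Stratus and Everline and Quillon together hold 14% + 81% + 5% = 100% of Vantage, so Keanu controls Vantage.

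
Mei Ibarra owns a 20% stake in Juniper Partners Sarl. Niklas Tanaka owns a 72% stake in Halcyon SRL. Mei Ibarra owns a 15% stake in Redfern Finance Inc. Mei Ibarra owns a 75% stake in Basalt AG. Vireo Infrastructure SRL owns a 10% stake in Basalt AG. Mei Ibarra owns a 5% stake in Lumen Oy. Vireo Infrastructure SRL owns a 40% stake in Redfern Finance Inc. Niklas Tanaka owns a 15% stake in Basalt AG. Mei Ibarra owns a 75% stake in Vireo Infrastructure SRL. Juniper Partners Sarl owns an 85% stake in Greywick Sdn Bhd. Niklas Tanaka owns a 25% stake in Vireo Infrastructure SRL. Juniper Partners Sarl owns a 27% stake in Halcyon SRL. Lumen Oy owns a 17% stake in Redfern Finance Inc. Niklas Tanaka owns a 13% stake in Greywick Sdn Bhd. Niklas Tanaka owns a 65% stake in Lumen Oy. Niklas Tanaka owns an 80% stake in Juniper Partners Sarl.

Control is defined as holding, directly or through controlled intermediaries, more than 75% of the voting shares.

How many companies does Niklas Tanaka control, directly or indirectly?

3

Niklas holds 80% of Juniper, so Niklas controls Juniper.
Niklas and Juniper together hold 72% + 27% = 99% of Halcyon, so Niklas controls Halcyon.
Niklas and Juniper together hold 13% + 85% = 98% of Greywick, so Niklas controls Greywick.
No other company's threshold is met.
Niklas controls 3 companies.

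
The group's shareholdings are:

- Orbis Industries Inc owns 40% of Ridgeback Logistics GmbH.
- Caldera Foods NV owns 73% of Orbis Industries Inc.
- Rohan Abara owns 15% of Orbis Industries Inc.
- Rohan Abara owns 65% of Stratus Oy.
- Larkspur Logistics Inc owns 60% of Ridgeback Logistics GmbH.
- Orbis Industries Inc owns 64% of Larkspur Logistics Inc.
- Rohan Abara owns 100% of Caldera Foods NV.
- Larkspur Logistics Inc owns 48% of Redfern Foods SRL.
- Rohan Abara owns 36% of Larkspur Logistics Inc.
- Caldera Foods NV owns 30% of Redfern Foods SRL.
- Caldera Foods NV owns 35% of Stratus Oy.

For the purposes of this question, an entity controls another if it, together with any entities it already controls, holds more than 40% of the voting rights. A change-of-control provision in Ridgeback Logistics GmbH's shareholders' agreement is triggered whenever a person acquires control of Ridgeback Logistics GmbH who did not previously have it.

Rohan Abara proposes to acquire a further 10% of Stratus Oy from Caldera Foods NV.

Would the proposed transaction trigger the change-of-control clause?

The purchase adds only to Rohan's holdings (Caldera's stake shrinks), so Rohan is the only person who could newly come to control Ridgeback.
Rohan holds 100% of Caldera, so Rohan controls Caldera.
Caldera and Rohan together hold 73% + 15% = 88% of Orbis, so Rohan controls Orbis.
Rohan and Orbis together hold 36% + 64% = 100% of Larkspur, so Rohan controls Larkspur.
Orbis and Larkspur together hold 40% + 60% = 100% of Ridgeback, so Rohan controls Ridgeback.
So Rohan already controls Ridgeback before the transaction.
After the purchase, Rohan's direct stake in Stratus rises to 65% + 10% = 75%, and Caldera's stake falls to 25%.
Rohan controlled Ridgeback already, so this is not a new person acquiring control; every other person's position is unchanged or reduced.
No new person acquires control, so the clause is not triggered.

No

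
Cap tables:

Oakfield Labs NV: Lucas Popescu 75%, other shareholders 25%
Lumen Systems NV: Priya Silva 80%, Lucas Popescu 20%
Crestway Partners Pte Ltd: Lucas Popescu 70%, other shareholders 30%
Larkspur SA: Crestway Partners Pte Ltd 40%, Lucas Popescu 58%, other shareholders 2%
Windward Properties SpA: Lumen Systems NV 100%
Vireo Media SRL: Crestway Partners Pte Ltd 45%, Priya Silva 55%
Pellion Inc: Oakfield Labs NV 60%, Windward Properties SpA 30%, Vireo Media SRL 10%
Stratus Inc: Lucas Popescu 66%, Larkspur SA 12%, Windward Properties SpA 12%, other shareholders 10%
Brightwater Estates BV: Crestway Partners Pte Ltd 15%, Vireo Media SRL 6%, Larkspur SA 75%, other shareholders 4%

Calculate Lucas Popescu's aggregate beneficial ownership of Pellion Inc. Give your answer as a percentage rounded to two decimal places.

54.15%

Lucas reaches Pellion along 3 paths.
Via Oakfield: 75% × 60% = 45%.
Via Lumen → Windward: 20% × 100% × 30% = 6%.
Via Crestway → Vireo: 70% × 45% × 10% = 3.15%.
Total: 45% + 6% + 3.15% = 54.15%.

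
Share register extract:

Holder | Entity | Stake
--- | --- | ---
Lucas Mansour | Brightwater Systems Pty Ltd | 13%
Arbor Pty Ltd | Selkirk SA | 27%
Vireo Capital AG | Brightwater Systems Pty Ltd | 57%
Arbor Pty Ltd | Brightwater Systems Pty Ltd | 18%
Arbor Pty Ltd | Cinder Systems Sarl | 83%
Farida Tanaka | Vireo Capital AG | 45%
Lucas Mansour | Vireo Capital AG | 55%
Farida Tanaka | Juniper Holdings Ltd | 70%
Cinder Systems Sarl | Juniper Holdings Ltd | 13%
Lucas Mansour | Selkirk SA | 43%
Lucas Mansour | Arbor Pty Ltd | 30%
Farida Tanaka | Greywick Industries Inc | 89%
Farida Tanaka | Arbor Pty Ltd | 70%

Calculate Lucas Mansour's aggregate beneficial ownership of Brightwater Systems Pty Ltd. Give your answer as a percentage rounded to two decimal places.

Lucas reaches Brightwater along 3 paths.
Via Arbor: 30% × 18% = 5.4%.
Via Vireo: 55% × 57% = 31.35%.
Direct stake: 13% = 13%.
Total: 5.4% + 31.35% + 13% = 49.75%.

49.75%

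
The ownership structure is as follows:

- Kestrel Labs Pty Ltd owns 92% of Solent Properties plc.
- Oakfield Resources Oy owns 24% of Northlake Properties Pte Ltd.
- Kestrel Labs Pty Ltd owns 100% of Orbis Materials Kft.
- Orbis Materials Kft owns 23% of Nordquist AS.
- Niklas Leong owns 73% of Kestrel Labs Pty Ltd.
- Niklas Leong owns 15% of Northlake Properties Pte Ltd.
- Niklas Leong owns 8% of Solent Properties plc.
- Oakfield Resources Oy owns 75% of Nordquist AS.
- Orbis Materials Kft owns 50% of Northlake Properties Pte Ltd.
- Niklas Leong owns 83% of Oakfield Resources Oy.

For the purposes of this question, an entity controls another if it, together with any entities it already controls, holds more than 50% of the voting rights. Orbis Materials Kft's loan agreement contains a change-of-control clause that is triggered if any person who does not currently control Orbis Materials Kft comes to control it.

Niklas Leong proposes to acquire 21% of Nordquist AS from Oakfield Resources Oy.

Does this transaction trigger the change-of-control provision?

The purchase adds only to Niklas's holdings (Oakfield's stake shrinks), so Niklas is the only person who could newly come to control Orbis.
Niklas holds 73% of Kestrel, so Niklas controls Kestrel.
Kestrel holds 100% of Orbis, so Niklas controls Orbis.
So Niklas already controls Orbis before the transaction.
After the purchase, Niklas holds 21% of Nordquist directly, and Oakfield's stake falls to 54%.
Niklas controlled Orbis already, so this is not a new person acquiring control; every other person's position is unchanged or reduced.
No new person acquires control, so the clause is not triggered.

No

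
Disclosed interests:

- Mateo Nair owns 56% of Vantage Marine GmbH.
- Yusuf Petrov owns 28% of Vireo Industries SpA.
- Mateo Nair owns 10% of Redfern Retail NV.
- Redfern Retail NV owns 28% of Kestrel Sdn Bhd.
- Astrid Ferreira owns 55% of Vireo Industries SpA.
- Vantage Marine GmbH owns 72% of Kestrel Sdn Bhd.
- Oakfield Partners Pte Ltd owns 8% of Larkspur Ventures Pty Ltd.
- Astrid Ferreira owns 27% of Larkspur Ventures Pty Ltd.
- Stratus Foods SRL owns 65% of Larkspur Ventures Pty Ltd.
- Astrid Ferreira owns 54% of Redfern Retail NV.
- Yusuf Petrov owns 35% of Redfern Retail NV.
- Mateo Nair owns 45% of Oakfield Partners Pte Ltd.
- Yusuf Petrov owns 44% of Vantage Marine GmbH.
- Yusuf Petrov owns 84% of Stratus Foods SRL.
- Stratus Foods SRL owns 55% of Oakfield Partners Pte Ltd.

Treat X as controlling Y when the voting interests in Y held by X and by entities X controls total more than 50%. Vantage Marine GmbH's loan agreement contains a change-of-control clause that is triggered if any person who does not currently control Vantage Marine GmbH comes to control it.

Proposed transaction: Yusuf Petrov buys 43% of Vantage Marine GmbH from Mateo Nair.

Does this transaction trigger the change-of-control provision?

The purchase adds only to Yusuf's holdings (Mateo's stake shrinks), so Yusuf is the only person who could newly come to control Vantage.
Yusuf holds 84% of Stratus, so Yusuf controls Stratus.
Stratus holds 55% of Oakfield, so Yusuf controls Oakfield.
Oakfield and Stratus together hold 8% + 65% = 73% of Larkspur, so Yusuf controls Larkspur.
In Vantage, Yusuf's side holds only 44%, not > 50%.
So before the transaction, Yusuf does not control Vantage.
After the purchase, Yusuf's direct stake in Vantage rises to 44% + 43% = 87%, and Mateo's stake falls to 13%.
Yusuf holds 87% of Vantage, so Yusuf controls Vantage.
Yusuf did not control Vantage before and does after, so the clause is triggered.

Yes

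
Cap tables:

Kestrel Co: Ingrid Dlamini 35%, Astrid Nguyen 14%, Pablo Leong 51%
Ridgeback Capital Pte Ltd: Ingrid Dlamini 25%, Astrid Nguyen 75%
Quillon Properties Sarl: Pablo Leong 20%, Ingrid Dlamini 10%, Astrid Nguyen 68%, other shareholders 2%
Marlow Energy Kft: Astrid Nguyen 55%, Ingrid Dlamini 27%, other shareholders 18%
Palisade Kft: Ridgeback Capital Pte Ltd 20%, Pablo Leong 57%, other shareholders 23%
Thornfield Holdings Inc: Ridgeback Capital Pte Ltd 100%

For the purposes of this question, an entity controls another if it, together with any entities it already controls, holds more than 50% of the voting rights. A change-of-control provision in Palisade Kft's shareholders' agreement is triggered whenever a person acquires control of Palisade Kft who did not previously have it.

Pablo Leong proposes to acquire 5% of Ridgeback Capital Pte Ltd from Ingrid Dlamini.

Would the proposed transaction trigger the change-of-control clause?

The purchase adds only to Pablo's holdings (Ingrid's stake shrinks), so Pablo is the only person who could newly come to control Palisade.
Pablo holds 57% of Palisade, so Pablo controls Palisade.
So Pablo already controls Palisade before the transaction.
After the purchase, Pablo holds 5% of Ridgeback directly, and Ingrid's stake falls to 20%.
Pablo controlled Palisade already, so this is not a new person acquiring control; every other person's position is unchanged or reduced.
No new person acquires control, so the clause is not triggered.

No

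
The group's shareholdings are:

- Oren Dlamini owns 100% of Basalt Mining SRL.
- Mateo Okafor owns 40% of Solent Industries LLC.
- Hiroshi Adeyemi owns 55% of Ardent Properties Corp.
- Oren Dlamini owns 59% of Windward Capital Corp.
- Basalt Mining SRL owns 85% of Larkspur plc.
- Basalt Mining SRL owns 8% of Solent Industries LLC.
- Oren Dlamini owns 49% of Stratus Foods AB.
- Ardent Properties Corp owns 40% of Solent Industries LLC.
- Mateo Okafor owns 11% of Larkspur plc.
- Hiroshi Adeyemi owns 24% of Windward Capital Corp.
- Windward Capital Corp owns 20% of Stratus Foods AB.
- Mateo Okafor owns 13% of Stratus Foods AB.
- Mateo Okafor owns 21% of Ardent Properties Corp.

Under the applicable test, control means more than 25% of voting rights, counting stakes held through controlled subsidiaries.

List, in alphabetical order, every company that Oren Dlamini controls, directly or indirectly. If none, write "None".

Oren holds 100% of Basalt, so Oren controls Basalt.
Oren holds 59% of Windward, so Oren controls Windward.
Basalt holds 85% of Larkspur, so Oren controls Larkspur.
Windward and Oren together hold 20% + 49% = 69% of Stratus, so Oren controls Stratus.
No other company's threshold is met.

Basalt Mining SRL, Larkspur plc, Stratus Foods AB, Windward Capital Corp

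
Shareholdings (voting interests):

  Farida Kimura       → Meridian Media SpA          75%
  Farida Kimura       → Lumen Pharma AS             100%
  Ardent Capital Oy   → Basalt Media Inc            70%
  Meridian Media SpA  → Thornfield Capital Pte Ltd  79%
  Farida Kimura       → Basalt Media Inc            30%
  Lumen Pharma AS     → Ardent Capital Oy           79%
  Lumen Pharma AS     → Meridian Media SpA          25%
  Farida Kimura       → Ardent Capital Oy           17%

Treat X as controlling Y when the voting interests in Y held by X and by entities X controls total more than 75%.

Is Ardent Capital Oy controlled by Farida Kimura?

Farida holds 100% of Lumen, so Farida controls Lumen.
Lumen and Farida together hold 79% + 17% = 96% of Ardent, so Farida controls Ardent.

Yes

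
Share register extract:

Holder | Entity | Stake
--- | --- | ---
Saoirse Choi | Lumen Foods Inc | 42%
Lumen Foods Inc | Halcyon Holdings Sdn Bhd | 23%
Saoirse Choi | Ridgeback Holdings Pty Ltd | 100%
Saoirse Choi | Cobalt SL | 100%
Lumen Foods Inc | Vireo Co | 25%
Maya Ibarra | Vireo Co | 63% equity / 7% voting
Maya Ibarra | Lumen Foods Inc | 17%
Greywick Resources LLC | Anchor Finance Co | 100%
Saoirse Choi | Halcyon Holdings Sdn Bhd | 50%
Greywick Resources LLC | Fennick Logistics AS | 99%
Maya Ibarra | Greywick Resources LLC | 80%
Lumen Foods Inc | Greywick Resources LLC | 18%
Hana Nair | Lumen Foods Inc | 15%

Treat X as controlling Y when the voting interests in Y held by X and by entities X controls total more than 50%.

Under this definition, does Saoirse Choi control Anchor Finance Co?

No

Saoirse holds 100% of Cobalt, so Saoirse controls Cobalt.
Saoirse holds 100% of Ridgeback, so Saoirse controls Ridgeback.
Neither Saoirse nor any entity Saoirse controls holds any voting interest in Anchor.
So Saoirse does not control Anchor.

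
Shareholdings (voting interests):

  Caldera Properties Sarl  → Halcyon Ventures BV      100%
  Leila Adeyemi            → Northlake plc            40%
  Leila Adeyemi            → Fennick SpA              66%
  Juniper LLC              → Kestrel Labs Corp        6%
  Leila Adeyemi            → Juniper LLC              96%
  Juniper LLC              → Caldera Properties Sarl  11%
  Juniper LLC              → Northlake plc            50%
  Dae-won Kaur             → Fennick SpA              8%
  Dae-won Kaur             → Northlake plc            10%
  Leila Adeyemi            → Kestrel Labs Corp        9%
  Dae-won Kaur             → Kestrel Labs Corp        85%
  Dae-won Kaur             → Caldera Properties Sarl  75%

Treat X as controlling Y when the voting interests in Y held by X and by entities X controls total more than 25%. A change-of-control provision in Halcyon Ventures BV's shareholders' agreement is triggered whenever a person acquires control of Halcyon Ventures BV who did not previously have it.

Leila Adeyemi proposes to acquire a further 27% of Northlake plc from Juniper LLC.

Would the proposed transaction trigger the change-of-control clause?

The purchase adds only to Leila's holdings (Juniper's stake shrinks), so Leila is the only person who could newly come to control Halcyon.
Leila holds 96% of Juniper, so Leila controls Juniper.
Juniper and Leila together hold 50% + 40% = 90% of Northlake, so Leila controls Northlake.
Leila holds 66% of Fennick, so Leila controls Fennick.
Neither Leila nor any entity Leila controls holds any voting interest in Halcyon.
So before the transaction, Leila does not control Halcyon.
After the purchase, Leila's direct stake in Northlake rises to 40% + 27% = 67%, and Juniper's stake falls to 23%.
Juniper and Leila together hold 23% + 67% = 90% of Northlake, so Leila controls Northlake.
After the transaction, neither Leila nor any entity Leila controls holds a voting interest in Halcyon, so Leila still does not control it.
No new person acquires control, so the clause is not triggered.

No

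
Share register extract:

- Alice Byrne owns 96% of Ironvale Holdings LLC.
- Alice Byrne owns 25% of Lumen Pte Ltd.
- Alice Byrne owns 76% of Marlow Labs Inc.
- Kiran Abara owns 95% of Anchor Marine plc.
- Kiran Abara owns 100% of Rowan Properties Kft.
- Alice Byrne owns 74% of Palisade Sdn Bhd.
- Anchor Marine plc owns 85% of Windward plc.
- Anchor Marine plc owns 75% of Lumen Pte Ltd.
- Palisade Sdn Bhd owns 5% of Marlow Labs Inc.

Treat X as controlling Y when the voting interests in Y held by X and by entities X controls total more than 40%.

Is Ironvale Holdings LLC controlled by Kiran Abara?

No

Kiran holds 95% of Anchor, so Kiran controls Anchor.
Anchor holds 75% of Lumen, so Kiran controls Lumen.
Kiran holds 100% of Rowan, so Kiran controls Rowan.
Anchor holds 85% of Windward, so Kiran controls Windward.
Neither Kiran nor any entity Kiran controls holds any voting interest in Ironvale.
So Kiran does not control Ironvale.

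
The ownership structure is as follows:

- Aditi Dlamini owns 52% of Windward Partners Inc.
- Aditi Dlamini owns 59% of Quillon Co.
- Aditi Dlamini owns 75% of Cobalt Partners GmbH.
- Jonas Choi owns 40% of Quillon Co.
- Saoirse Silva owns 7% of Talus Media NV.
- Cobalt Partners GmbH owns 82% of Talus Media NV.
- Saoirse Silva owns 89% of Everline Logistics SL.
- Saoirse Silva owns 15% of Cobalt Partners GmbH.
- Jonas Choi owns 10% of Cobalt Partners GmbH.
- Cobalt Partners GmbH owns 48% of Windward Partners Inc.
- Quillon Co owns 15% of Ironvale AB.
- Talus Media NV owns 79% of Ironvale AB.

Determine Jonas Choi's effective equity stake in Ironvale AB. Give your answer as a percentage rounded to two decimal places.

12.48%

Jonas reaches Ironvale along 2 paths.
Via Cobalt → Talus: 10% × 82% × 79% = 6.478%.
Via Quillon: 40% × 15% = 6%.
Total: 6.478% + 6% = 12.478%.
Rounded: 12.48%.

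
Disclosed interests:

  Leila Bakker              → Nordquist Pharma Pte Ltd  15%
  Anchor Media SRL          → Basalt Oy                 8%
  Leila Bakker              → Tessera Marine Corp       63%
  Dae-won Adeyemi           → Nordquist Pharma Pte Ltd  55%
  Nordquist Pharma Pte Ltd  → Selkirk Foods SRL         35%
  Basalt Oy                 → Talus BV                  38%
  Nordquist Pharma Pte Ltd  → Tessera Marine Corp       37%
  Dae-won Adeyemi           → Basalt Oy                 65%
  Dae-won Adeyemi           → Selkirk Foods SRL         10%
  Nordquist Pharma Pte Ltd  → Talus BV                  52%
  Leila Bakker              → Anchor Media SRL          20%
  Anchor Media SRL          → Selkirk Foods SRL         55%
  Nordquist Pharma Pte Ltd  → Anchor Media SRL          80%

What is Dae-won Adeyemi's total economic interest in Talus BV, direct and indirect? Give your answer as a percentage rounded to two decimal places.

54.64%

Dae-won reaches Talus along 3 paths.
Via Nordquist: 55% × 52% = 28.6%.
Via Basalt: 65% × 38% = 24.7%.
Via Nordquist → Anchor → Basalt: 55% × 80% × 8% × 38% = 1.3376%.
Total: 28.6% + 24.7% + 1.3376% = 54.6376%.
Rounded: 54.64%.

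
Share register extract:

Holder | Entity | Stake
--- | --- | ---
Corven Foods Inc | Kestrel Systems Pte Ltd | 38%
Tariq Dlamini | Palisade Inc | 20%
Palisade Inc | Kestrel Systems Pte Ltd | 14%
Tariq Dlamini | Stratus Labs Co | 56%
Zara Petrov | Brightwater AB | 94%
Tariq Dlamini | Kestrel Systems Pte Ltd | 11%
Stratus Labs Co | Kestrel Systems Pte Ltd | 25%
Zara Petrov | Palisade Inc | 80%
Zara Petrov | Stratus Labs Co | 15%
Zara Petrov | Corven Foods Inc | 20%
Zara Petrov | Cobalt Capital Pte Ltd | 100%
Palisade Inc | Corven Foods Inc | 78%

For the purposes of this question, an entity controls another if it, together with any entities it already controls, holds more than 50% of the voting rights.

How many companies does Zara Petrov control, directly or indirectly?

Zara holds 80% of Palisade, so Zara controls Palisade.
Zara and Palisade together hold 20% + 78% = 98% of Corven, so Zara controls Corven.
Zara holds 94% of Brightwater, so Zara controls Brightwater.
Zara holds 100% of Cobalt, so Zara controls Cobalt.
Corven and Palisade together hold 38% + 14% = 52% of Kestrel, so Zara controls Kestrel.
No other company's threshold is met.
Zara controls 5 companies.

5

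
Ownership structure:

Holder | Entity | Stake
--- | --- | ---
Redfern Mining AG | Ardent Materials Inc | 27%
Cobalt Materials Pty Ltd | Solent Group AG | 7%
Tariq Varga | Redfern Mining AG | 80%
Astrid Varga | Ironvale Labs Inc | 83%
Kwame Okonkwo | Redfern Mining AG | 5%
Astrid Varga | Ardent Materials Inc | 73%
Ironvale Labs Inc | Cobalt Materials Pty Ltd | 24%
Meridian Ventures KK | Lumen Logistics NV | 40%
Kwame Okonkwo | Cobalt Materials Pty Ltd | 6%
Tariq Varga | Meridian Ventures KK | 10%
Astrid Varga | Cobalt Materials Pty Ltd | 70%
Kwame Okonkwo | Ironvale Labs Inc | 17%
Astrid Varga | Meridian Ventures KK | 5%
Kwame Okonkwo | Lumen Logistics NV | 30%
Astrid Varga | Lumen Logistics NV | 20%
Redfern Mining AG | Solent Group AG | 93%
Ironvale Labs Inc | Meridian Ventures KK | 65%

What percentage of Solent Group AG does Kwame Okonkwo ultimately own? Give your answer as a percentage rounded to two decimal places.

Kwame reaches Solent along 3 paths.
Via Redfern: 5% × 93% = 4.65%.
Via Cobalt: 6% × 7% = 0.42%.
Via Ironvale → Cobalt: 17% × 24% × 7% = 0.2856%.
Total: 4.65% + 0.42% + 0.2856% = 5.3556%.
Rounded: 5.36%.

5.36%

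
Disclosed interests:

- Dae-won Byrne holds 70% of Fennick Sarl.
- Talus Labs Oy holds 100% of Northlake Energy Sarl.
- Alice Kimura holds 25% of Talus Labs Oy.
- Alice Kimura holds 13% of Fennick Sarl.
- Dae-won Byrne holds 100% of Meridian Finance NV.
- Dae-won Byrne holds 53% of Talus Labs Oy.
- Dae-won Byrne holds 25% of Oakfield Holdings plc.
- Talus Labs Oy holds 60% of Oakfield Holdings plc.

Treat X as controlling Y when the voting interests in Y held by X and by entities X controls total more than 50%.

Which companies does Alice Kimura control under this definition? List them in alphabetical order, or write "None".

Alice's largest direct stake is 25% in Talus, which does not meet the threshold.

None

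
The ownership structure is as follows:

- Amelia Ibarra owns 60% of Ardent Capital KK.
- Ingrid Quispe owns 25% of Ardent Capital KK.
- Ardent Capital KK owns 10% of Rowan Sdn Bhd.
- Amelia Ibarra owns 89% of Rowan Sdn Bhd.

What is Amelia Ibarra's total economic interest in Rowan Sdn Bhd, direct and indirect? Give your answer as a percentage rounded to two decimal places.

Amelia reaches Rowan along 2 paths.
Direct stake: 89% = 89%.
Via Ardent: 60% × 10% = 6%.
Total: 89% + 6% = 95%.
Rounded: 95.00%.

95.00%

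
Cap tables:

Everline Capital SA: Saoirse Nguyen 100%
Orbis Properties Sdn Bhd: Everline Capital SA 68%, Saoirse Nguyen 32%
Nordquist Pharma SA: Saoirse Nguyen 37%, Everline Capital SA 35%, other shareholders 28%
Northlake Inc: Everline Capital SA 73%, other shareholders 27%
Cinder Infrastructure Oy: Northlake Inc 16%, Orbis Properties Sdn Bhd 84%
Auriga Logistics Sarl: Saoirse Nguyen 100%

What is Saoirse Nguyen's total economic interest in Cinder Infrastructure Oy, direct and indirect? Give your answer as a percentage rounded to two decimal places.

95.68%

Saoirse reaches Cinder along 3 paths.
Via Everline → Northlake: 100% × 73% × 16% = 11.68%.
Via Everline → Orbis: 100% × 68% × 84% = 57.12%.
Via Orbis: 32% × 84% = 26.88%.
Total: 11.68% + 57.12% + 26.88% = 95.68%.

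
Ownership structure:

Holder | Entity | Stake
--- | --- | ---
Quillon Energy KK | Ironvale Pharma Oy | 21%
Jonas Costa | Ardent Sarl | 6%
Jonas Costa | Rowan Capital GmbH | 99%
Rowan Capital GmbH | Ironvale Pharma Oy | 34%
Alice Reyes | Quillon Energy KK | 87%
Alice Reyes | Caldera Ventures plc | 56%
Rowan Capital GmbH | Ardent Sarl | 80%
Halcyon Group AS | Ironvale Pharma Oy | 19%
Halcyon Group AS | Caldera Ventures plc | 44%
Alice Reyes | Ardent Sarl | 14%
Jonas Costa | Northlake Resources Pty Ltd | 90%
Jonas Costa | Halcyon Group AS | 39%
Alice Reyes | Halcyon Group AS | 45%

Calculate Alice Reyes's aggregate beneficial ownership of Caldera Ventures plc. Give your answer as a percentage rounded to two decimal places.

75.80%

Alice reaches Caldera along 2 paths.
Direct stake: 56% = 56%.
Via Halcyon: 45% × 44% = 19.8%.
Total: 56% + 19.8% = 75.8%.
Rounded: 75.80%.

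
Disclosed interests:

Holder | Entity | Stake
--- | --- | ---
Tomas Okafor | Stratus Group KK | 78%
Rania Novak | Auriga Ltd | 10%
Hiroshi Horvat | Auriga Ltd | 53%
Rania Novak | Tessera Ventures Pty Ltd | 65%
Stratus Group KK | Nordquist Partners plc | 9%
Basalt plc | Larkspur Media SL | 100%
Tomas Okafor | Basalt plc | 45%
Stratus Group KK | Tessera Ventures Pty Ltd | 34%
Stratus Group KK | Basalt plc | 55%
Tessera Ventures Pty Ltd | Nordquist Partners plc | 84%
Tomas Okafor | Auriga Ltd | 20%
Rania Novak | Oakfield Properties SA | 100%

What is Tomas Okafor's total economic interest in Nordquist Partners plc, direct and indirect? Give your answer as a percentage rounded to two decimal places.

Tomas reaches Nordquist along 2 paths.
Via Stratus → Tessera: 78% × 34% × 84% = 22.2768%.
Via Stratus: 78% × 9% = 7.02%.
Total: 22.2768% + 7.02% = 29.2968%.
Rounded: 29.30%.

29.30%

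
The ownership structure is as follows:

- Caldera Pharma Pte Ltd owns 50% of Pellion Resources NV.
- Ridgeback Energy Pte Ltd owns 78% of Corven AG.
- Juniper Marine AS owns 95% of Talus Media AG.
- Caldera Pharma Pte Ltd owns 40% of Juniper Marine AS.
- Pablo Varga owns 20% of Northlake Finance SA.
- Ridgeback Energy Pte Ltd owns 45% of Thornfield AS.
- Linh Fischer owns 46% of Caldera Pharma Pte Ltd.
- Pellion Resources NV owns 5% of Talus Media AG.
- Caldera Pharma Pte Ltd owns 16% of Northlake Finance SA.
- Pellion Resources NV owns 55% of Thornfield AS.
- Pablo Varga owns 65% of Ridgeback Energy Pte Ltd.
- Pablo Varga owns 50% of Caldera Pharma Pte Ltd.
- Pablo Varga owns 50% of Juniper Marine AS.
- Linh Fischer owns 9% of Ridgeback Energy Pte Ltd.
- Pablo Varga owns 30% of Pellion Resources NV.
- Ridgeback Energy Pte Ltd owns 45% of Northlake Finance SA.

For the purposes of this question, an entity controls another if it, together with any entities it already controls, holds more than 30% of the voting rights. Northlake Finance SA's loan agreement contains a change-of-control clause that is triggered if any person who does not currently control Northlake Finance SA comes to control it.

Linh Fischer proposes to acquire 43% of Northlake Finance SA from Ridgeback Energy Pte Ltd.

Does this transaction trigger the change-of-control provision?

The purchase adds only to Linh's holdings (Ridgeback's stake shrinks), so Linh is the only person who could newly come to control Northlake.
Linh holds 46% of Caldera, so Linh controls Caldera.
Caldera holds 50% of Pellion, so Linh controls Pellion.
Caldera holds 40% of Juniper, so Linh controls Juniper.
Juniper and Pellion together hold 95% + 5% = 100% of Talus, so Linh controls Talus.
Pellion holds 55% of Thornfield, so Linh controls Thornfield.
In Northlake, Linh's side holds only 16%, not > 30%.
So before the transaction, Linh does not control Northlake.
After the purchase, Linh holds 43% of Northlake directly, and Ridgeback's stake falls to 2%.
Caldera and Linh together hold 16% + 43% = 59% of Northlake, so Linh controls Northlake.
Linh did not control Northlake before and does after, so the clause is triggered.

Yes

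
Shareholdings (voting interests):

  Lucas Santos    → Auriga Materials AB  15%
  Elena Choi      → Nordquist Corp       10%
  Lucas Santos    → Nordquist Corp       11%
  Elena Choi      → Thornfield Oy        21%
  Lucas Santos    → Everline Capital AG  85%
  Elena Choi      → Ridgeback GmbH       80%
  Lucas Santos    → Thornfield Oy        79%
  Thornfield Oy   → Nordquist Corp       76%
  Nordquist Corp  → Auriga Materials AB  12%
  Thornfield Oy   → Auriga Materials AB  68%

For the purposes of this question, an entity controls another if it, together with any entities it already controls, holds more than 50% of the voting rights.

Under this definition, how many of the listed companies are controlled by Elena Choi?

1

Elena holds 80% of Ridgeback, so Elena controls Ridgeback.
No other company's threshold is met.
Elena controls 1 company.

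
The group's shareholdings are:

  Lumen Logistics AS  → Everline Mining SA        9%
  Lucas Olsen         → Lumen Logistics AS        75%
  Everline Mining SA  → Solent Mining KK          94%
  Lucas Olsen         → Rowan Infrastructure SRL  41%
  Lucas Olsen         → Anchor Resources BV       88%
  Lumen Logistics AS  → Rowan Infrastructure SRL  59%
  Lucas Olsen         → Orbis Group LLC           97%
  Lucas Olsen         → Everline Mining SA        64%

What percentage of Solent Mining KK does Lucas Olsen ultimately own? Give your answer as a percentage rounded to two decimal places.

66.51%

Lucas reaches Solent along 2 paths.
Via Lumen → Everline: 75% × 9% × 94% = 6.345%.
Via Everline: 64% × 94% = 60.16%.
Total: 6.345% + 60.16% = 66.505%.
Rounded: 66.51%.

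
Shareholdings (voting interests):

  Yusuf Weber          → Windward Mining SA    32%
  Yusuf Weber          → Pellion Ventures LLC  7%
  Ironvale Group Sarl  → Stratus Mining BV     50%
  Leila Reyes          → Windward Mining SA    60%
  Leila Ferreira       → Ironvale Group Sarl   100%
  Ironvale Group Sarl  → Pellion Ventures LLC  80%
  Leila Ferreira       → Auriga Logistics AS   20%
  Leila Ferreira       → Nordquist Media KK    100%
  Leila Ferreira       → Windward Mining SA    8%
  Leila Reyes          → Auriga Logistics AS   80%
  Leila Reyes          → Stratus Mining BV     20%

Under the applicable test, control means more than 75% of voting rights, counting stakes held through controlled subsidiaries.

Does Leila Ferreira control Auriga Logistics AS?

Leila Ferreira holds 100% of Ironvale, so Leila Ferreira controls Ironvale.
Ironvale holds 80% of Pellion, so Leila Ferreira controls Pellion.
Leila Ferreira holds 100% of Nordquist, so Leila Ferreira controls Nordquist.
In Auriga, Leila Ferreira's side holds only 20%, not > 75%.
So Leila Ferreira does not control Auriga.

No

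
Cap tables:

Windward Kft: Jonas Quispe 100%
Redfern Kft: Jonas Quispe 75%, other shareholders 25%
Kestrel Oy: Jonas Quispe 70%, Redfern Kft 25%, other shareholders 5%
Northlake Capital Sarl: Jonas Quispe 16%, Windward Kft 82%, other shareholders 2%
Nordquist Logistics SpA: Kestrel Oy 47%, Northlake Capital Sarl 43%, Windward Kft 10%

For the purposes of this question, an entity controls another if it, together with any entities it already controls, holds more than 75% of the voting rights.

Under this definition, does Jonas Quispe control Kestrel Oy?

No

Jonas holds 100% of Windward, so Jonas controls Windward.
Jonas and Windward together hold 16% + 82% = 98% of Northlake, so Jonas controls Northlake.
In Kestrel, Jonas's side holds only 70%, not > 75%.
So Jonas does not control Kestrel.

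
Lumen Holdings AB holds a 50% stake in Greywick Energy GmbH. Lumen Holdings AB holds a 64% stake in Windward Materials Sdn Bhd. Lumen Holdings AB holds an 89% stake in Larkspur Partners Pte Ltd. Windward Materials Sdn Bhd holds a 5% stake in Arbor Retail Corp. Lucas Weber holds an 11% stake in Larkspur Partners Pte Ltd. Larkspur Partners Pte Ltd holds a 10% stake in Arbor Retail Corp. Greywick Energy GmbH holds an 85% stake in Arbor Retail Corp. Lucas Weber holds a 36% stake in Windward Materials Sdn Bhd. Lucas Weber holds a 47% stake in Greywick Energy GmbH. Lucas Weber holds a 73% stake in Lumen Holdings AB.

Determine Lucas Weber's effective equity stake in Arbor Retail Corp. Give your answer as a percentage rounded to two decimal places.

Lucas reaches Arbor along 6 paths.
Via Lumen → Windward: 73% × 64% × 5% = 2.336%.
Via Windward: 36% × 5% = 1.8%.
Via Greywick: 47% × 85% = 39.95%.
Via Lumen → Greywick: 73% × 50% × 85% = 31.025%.
Via Larkspur: 11% × 10% = 1.1%.
Via Lumen → Larkspur: 73% × 89% × 10% = 6.497%.
Total: 2.336% + 1.8% + 39.95% + 31.025% + 1.1% + 6.497% = 82.708%.
Rounded: 82.71%.

82.71%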